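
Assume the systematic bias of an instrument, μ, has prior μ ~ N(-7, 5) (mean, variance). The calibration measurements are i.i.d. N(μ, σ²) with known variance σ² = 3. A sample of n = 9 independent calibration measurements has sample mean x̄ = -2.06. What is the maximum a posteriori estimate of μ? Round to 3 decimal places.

μ̂_MAP = -2.369

n = 9, x̄ = -2.06.
For a Normal prior and Normal likelihood with known variance, the posterior is Normal; its mode equals its mean, the precision-weighted average.
Prior precision 1/σ₀² = 1/5 = 0.2; data precision n/σ² = 9/3 = 3.
μ̂ = (0.2·(-7) + 3·(-2.06)) / (0.2 + 3) = (-7.58)/3.2 = -2.36875 ≈ -2.369.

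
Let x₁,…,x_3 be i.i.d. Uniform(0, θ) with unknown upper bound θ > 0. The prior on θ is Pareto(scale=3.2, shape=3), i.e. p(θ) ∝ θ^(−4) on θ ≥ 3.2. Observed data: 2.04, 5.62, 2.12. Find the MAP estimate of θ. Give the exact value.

θ̂_MAP = 5.62

The Uniform(0, θ) likelihood is θ^(−n) for θ ≥ max(xᵢ), zero otherwise. Here max(xᵢ) = 5.62.
Posterior ∝ θ^(−4) · θ^(−3) = θ^(−7) on θ ≥ max(3.2, 5.62) = 5.62.
This density is strictly decreasing in θ, so the posterior mode lies at the lower boundary of the support.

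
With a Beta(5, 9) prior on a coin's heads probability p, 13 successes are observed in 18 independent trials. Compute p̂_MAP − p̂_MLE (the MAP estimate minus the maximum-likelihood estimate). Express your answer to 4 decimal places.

MAP − MLE = -0.1556

Posterior is Beta(18, 14); MAP = (18−1)/(32−2) = 17/30 ≈ 0.56667.
MLE ignores the prior: p̂_MLE = k/n = 13/18 ≈ 0.72222.
Difference = 17/30 − 13/18 = -7/45 ≈ -0.1556.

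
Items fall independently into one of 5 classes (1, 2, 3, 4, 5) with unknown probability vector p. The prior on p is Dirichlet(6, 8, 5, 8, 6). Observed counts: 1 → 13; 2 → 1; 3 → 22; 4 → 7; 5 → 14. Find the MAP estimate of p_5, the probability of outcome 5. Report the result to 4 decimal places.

The posterior is Dirichlet(αᵢ + nᵢ) = Dirichlet(19, 9, 27, 15, 20).
For a Dirichlet(a₁,…,a_K) with all aᵢ > 1, the mode has j-th component (aⱼ − 1)/(Σaᵢ − K).
Here Σaᵢ = 90 and K = 5, so p_5 = (20 − 1)/(90 − 5) = 19/85 ≈ 0.2235.

MAP estimate: 0.2235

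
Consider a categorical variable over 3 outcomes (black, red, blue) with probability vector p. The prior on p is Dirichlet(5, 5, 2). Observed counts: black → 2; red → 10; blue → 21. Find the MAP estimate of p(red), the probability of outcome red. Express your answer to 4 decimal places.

MAP estimate of p(red) = 0.3333

The posterior is Dirichlet(αᵢ + nᵢ) = Dirichlet(7, 15, 23).
For a Dirichlet(a₁,…,a_K) with all aᵢ > 1, the mode has j-th component (aⱼ − 1)/(Σaᵢ − K).
Here Σaᵢ = 45 and K = 3, so p(red) = (15 − 1)/(45 − 3) = 14/42 ≈ 0.3333.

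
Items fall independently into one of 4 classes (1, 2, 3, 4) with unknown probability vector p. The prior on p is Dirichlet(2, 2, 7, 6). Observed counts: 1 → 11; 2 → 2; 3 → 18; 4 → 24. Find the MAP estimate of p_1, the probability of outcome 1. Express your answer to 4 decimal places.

The posterior is Dirichlet(αᵢ + nᵢ) = Dirichlet(13, 4, 25, 30).
For a Dirichlet(a₁,…,a_K) with all aᵢ > 1, the mode has j-th component (aⱼ − 1)/(Σaᵢ − K).
Here Σaᵢ = 72 and K = 4, so p_1 = (13 − 1)/(72 − 4) = 12/68 ≈ 0.1765.

MAP estimate: 0.1765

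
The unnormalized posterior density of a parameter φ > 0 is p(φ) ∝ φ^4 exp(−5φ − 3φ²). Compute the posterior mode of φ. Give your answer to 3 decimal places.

φ̂_MAP = 0.500

ℓ'(φ) = 4/φ − 5 − 6φ. Setting this to zero and multiplying by φ: 6φ² + 5φ − 4 = 0.
φ = (−5 + √(5² + 4·6·4)) / (2·6) = (−5 + √121) / 12 = (−5 + 11)/12 = 1/2.
ℓ''(φ) = −4/φ² − 6 < 0, confirming a maximum.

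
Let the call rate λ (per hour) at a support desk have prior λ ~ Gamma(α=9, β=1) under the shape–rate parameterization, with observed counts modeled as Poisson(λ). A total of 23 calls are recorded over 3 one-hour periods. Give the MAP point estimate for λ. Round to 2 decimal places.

Σxᵢ = 23, n = 3.
Posterior ∝ λ^8e^(−1λ) · λ^23e^(−3λ) = λ^31e^(−4λ), i.e. Gamma(shape=32, rate=4).
The mode of a Gamma(a, b) with a ≥ 1 (shape–rate) is (a−1)/b = 31/4 ≈ 7.75.

λ̂_MAP = 7.75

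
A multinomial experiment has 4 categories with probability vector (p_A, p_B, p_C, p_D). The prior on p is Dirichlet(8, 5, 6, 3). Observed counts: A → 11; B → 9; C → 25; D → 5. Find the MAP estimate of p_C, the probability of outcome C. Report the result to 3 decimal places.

The posterior is Dirichlet(αᵢ + nᵢ) = Dirichlet(19, 14, 31, 8).
For a Dirichlet(a₁,…,a_K) with all aᵢ > 1, the mode has j-th component (aⱼ − 1)/(Σaᵢ − K).
Here Σaᵢ = 72 and K = 4, so p_C = (31 − 1)/(72 − 4) = 30/68 ≈ 0.441.

MAP estimate of p_C = 0.441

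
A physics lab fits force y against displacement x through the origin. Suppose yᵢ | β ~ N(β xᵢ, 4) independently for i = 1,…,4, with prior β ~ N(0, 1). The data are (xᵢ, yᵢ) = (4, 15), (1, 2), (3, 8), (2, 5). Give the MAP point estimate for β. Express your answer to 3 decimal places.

log p(β | y) = −Σ(yᵢ − βxᵢ)²/(2·4) − β²/(2·1) + const.
Setting the derivative to zero: Σxᵢ(yᵢ − βxᵢ)/4 − β/1 = 0, so β = Σxᵢyᵢ / (Σxᵢ² + σ²/τ²).
Σxᵢyᵢ = 4·15 + 1·2 + 3·8 + 2·5 = 96; Σxᵢ² = 30; σ²/τ² = 4.
β̂_MAP = 96 / (30 + 4) = 96/34 ≈ 2.824.

β̂_MAP = 2.824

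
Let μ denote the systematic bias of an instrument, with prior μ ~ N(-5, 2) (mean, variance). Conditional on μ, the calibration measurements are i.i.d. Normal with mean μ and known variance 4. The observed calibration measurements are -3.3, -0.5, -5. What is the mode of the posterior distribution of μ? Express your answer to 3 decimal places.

μ̂_MAP = -3.760

n = 3; x̄ = ((-3.3) + (-0.5) + (-5))/3 = -8.8/3 = -44/15 ≈ -2.9333.
For a Normal prior and Normal likelihood with known variance, the posterior is Normal; its mode equals its mean, the precision-weighted average.
Prior precision 1/σ₀² = 1/2 = 0.5; data precision n/σ² = 3/4 = 0.75.
μ̂ = (0.5·(-5) + 0.75·(-44/15)) / (0.5 + 0.75) = (-4.7)/1.25 = -3.760.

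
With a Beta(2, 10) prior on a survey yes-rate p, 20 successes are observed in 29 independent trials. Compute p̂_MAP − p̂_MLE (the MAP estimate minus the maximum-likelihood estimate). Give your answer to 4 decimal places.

Posterior is Beta(22, 19); MAP = (22−1)/(41−2) = 21/39 ≈ 0.53846.
MLE ignores the prior: p̂_MLE = k/n = 20/29 ≈ 0.68966.
Difference = 21/39 − 20/29 = -57/377 ≈ -0.1512.

MAP − MLE = -0.1512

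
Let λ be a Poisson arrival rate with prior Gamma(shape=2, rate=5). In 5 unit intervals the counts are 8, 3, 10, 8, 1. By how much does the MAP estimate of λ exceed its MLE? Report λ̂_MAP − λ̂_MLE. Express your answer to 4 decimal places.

Σxᵢ = 30. Posterior is Gamma(32, 10); MAP = (32−1)/10 = 31/10 ≈ 3.10000.
MLE = x̄ = 30/5 ≈ 6.00000.
Difference = 31/10 − 30/5 = -29/10 ≈ -2.9000.

MAP − MLE = -2.9000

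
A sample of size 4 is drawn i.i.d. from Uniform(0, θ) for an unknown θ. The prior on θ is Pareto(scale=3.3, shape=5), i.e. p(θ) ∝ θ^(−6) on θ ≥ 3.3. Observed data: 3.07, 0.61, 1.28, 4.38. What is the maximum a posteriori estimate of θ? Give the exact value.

The Uniform(0, θ) likelihood is θ^(−n) for θ ≥ max(xᵢ), zero otherwise. Here max(xᵢ) = 4.38.
Posterior ∝ θ^(−6) · θ^(−4) = θ^(−10) on θ ≥ max(3.3, 4.38) = 4.38.
This density is strictly decreasing in θ, so the posterior mode lies at the lower boundary of the support.

θ̂_MAP = 4.38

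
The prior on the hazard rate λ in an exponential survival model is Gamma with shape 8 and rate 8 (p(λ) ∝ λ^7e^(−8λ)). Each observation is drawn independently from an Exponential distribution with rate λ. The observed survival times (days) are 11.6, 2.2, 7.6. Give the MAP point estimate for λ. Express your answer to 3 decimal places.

The Exponential(rate=λ) likelihood is ∝ λ^n e^(−λΣtᵢ). Here n = 3 and Σtᵢ = 11.6 + 2.2 + 7.6 = 21.4.
Posterior ∝ λ^7e^(−8λ) · λ^3e^(−21.4λ) = λ^10e^(−29.4λ), i.e. Gamma(11, 29.4).
Mode = (a−1)/b = 10/29.4 ≈ 0.340.

λ̂_MAP = 0.340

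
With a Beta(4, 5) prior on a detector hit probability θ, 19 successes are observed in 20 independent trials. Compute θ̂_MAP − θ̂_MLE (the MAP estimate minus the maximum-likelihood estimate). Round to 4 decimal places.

Posterior is Beta(23, 6); MAP = (23−1)/(29−2) = 22/27 ≈ 0.81481.
MLE ignores the prior: θ̂_MLE = k/n = 19/20 ≈ 0.95000.
Difference = 22/27 − 19/20 = -73/540 ≈ -0.1352.

MAP − MLE = -0.1352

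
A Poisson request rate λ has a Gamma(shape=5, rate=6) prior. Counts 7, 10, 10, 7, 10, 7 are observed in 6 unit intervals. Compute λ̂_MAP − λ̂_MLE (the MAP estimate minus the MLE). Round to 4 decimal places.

Σxᵢ = 51. Posterior is Gamma(56, 12); MAP = (56−1)/12 = 55/12 ≈ 4.58333.
MLE = x̄ = 51/6 ≈ 8.50000.
Difference = 55/12 − 51/6 = -47/12 ≈ -3.9167.

MAP − MLE = -3.9167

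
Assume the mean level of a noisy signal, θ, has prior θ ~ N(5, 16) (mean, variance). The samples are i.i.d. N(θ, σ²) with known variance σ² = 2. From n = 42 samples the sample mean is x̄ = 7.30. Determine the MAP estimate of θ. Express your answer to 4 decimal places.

θ̂_MAP = 7.2932

n = 42, x̄ = 7.30.
For a Normal prior and Normal likelihood with known variance, the posterior is Normal; its mode equals its mean, the precision-weighted average.
Prior precision 1/σ₀² = 1/16 = 0.0625; data precision n/σ² = 42/2 = 21.
θ̂ = (0.0625·5 + 21·7.3) / (0.0625 + 21) = 153.6125/21.0625 = 12289/1685 ≈ 7.2932.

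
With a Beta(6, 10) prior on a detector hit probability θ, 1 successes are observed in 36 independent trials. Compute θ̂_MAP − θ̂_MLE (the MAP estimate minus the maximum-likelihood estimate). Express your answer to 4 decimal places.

MAP − MLE = 0.0922

Posterior is Beta(7, 45); MAP = (7−1)/(52−2) = 6/50 ≈ 0.12000.
MLE ignores the prior: θ̂_MLE = k/n = 1/36 ≈ 0.02778.
Difference = 6/50 − 1/36 = 83/900 ≈ 0.0922.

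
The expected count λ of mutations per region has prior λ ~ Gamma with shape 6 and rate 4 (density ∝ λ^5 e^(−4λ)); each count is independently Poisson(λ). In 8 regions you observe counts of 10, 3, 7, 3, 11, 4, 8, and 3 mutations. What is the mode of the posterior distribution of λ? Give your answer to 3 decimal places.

Σxᵢ = 10+3+7+3+11+4+8+3 = 49, with n = 8.
Posterior ∝ λ^5e^(−4λ) · λ^49e^(−8λ) = λ^54e^(−12λ), i.e. Gamma(shape=55, rate=12).
The mode of a Gamma(a, b) with a ≥ 1 (shape–rate) is (a−1)/b = 54/12 ≈ 4.500.

λ̂_MAP = 4.500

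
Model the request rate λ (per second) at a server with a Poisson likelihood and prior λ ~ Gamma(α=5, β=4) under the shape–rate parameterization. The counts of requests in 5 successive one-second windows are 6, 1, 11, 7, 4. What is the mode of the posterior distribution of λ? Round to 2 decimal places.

Σxᵢ = 6+1+11+7+4 = 29, with n = 5.
Posterior ∝ λ^4e^(−4λ) · λ^29e^(−5λ) = λ^33e^(−9λ), i.e. Gamma(shape=34, rate=9).
The mode of a Gamma(a, b) with a ≥ 1 (shape–rate) is (a−1)/b = 33/9 ≈ 3.67.

λ̂_MAP = 3.67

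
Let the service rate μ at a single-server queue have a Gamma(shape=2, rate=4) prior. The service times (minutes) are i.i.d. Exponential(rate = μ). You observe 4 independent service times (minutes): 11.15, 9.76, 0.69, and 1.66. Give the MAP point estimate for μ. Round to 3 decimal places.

The Exponential(rate=μ) likelihood is ∝ μ^n e^(−μΣtᵢ). Here n = 4 and Σtᵢ = 11.15 + 9.76 + 0.69 + 1.66 = 23.26.
Posterior ∝ μe^(−4μ) · μ^4e^(−23.26μ) = μ^5e^(−27.26μ), i.e. Gamma(6, 27.26).
Mode = (a−1)/b = 5/27.26 ≈ 0.183.

μ̂_MAP = 0.183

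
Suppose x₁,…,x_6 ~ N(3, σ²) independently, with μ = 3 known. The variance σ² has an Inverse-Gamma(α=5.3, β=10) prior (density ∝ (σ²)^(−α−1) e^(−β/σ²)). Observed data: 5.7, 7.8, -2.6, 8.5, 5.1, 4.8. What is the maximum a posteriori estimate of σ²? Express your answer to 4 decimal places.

σ̂²_MAP = 6.4296

Sum of squared deviations about the known mean: SS = (5.7−3)² + (7.8−3)² + (-2.6−3)² + (8.5−3)² + (5.1−3)² + (4.8−3)² = 99.59.
The Normal likelihood contributes (σ²)^(−n/2) exp(−SS/(2σ²)), so the posterior is Inverse-Gamma(α + n/2, β + SS/2) = Inverse-Gamma(8.3, 59.795).
The mode of Inverse-Gamma(a, b) is b/(a+1) = 59.795/9.3 ≈ 6.4296.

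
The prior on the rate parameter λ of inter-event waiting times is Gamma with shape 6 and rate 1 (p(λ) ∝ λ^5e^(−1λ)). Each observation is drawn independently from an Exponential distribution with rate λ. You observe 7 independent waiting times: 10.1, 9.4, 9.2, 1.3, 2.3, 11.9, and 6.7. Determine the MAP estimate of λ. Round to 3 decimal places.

λ̂_MAP = 0.231

The Exponential(rate=λ) likelihood is ∝ λ^n e^(−λΣtᵢ). Here n = 7 and Σtᵢ = 10.1 + 9.4 + 9.2 + 1.3 + 2.3 + 11.9 + 6.7 = 50.9.
Posterior ∝ λ^5e^(−1λ) · λ^7e^(−50.9λ) = λ^12e^(−51.9λ), i.e. Gamma(13, 51.9).
Mode = (a−1)/b = 12/51.9 ≈ 0.231.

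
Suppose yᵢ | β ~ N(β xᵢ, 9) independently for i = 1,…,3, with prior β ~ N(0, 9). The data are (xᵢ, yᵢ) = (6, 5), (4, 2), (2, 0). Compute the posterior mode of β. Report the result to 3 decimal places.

β̂_MAP = 0.667

log p(β | y) = −Σ(yᵢ − βxᵢ)²/(2·9) − β²/(2·9) + const.
Setting the derivative to zero: Σxᵢ(yᵢ − βxᵢ)/9 − β/9 = 0, so β = Σxᵢyᵢ / (Σxᵢ² + σ²/τ²).
Σxᵢyᵢ = 6·5 + 4·2 + 2·0 = 38; Σxᵢ² = 56; σ²/τ² = 1.
β̂_MAP = 38 / (56 + 1) = 38/57 ≈ 0.667.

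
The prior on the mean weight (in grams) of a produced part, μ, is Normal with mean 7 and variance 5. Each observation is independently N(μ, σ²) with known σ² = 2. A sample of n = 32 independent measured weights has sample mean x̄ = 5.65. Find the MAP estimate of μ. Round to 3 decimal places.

n = 32, x̄ = 5.65.
For a Normal prior and Normal likelihood with known variance, the posterior is Normal; its mode equals its mean, the precision-weighted average.
Prior precision 1/σ₀² = 1/5 = 0.2; data precision n/σ² = 32/2 = 16.
μ̂ = (0.2·7 + 16·5.65) / (0.2 + 16) = 91.8/16.2 = 17/3 ≈ 5.667.

μ̂_MAP = 5.667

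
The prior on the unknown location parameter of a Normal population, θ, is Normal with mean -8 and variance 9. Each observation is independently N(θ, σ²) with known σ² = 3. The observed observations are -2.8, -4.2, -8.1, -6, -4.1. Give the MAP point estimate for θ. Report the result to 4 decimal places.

n = 5; x̄ = ((-2.8) + (-4.2) + (-8.1) + (-6) + (-4.1))/5 = -25.2/5 = -5.04.
For a Normal prior and Normal likelihood with known variance, the posterior is Normal; its mode equals its mean, the precision-weighted average.
Prior precision 1/σ₀² = 1/9; data precision n/σ² = 5/3.
θ̂ = ((1/9)·(-8) + (5/3)·(-5.04)) / (1/9 + 5/3) = (-418/45)/(16/9) = -5.2250.

θ̂_MAP = -5.2250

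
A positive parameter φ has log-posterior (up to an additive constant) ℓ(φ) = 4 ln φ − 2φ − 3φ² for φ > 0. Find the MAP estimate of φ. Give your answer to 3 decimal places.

φ̂_MAP = 0.667

ℓ'(φ) = 4/φ − 2 − 6φ. Setting this to zero and multiplying by φ: 6φ² + 2φ − 4 = 0.
φ = (−2 + √(2² + 4·6·4)) / (2·6) = (−2 + √100) / 12 = (−2 + 10)/12 = 2/3.
ℓ''(φ) = −4/φ² − 6 < 0, confirming a maximum.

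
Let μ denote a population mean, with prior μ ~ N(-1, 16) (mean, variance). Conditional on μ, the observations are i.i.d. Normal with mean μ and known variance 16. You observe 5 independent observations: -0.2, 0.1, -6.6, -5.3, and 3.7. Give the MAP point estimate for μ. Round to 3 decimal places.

n = 5; x̄ = ((-0.2) + 0.1 + (-6.6) + (-5.3) + 3.7)/5 = -8.3/5 = -1.66.
For a Normal prior and Normal likelihood with known variance, the posterior is Normal; its mode equals its mean, the precision-weighted average.
Prior precision 1/σ₀² = 1/16 = 0.0625; data precision n/σ² = 5/16 = 0.3125.
μ̂ = (0.0625·(-1) + 0.3125·(-1.66)) / (0.0625 + 0.3125) = (-0.58125)/0.375 = -1.550.

μ̂_MAP = -1.550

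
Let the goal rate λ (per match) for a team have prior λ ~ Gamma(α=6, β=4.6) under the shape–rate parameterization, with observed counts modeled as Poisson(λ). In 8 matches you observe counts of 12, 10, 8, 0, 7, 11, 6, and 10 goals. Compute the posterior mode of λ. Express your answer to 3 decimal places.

Σxᵢ = 12+10+8+0+7+11+6+10 = 64, with n = 8.
Posterior ∝ λ^5e^(−4.6λ) · λ^64e^(−8λ) = λ^69e^(−12.6λ), i.e. Gamma(shape=70, rate=12.6).
The mode of a Gamma(a, b) with a ≥ 1 (shape–rate) is (a−1)/b = 69/12.6 ≈ 5.476.

λ̂_MAP = 5.476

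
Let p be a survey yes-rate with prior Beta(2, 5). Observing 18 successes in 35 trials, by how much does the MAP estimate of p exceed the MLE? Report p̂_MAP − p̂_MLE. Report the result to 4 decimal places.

Posterior is Beta(20, 22); MAP = (20−1)/(42−2) = 19/40 ≈ 0.47500.
MLE ignores the prior: p̂_MLE = k/n = 18/35 ≈ 0.51429.
Difference = 19/40 − 18/35 = -11/280 ≈ -0.0393.

MAP − MLE = -0.0393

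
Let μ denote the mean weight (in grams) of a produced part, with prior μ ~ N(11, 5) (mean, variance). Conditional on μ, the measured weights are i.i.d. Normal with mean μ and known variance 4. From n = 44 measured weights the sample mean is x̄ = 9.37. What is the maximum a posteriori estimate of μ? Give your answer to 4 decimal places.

μ̂_MAP = 9.3991

n = 44, x̄ = 9.37.
For a Normal prior and Normal likelihood with known variance, the posterior is Normal; its mode equals its mean, the precision-weighted average.
Prior precision 1/σ₀² = 1/5 = 0.2; data precision n/σ² = 44/4 = 11.
μ̂ = (0.2·11 + 11·9.37) / (0.2 + 11) = 105.27/11.2 = 10527/1120 ≈ 9.3991.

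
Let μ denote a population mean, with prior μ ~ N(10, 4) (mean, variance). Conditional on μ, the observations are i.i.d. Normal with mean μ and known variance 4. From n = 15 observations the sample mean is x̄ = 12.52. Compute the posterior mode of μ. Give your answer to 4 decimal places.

μ̂_MAP = 12.3625

n = 15, x̄ = 12.52.
For a Normal prior and Normal likelihood with known variance, the posterior is Normal; its mode equals its mean, the precision-weighted average.
Prior precision 1/σ₀² = 1/4 = 0.25; data precision n/σ² = 15/4 = 3.75.
μ̂ = (0.25·10 + 3.75·12.52) / (0.25 + 3.75) = 49.45/4 = 12.3625.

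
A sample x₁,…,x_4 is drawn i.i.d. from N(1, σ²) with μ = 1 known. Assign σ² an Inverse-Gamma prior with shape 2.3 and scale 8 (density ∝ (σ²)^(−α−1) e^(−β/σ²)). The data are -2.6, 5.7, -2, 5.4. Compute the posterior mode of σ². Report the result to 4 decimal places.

σ̂²_MAP = 7.4915

Sum of squared deviations about the known mean: SS = (-2.6−1)² + (5.7−1)² + (-2−1)² + (5.4−1)² = 63.41.
The Normal likelihood contributes (σ²)^(−n/2) exp(−SS/(2σ²)), so the posterior is Inverse-Gamma(α + n/2, β + SS/2) = Inverse-Gamma(4.3, 39.705).
The mode of Inverse-Gamma(a, b) is b/(a+1) = 39.705/5.3 ≈ 7.4915.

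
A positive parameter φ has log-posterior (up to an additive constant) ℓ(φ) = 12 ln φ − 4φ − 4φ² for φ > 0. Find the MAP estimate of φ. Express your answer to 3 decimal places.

ℓ'(φ) = 12/φ − 4 − 8φ. Setting this to zero and multiplying by φ: 8φ² + 4φ − 12 = 0.
φ = (−4 + √(4² + 4·8·12)) / (2·8) = (−4 + √400) / 16 = (−4 + 20)/16 = 1.
ℓ''(φ) = −12/φ² − 8 < 0, confirming a maximum.

φ̂_MAP = 1.000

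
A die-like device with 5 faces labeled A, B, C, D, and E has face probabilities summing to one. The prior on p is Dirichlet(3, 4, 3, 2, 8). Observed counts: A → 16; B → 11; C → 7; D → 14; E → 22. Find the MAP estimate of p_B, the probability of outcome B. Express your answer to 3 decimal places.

MAP estimate of p_B = 0.165

The posterior is Dirichlet(αᵢ + nᵢ) = Dirichlet(19, 15, 10, 16, 30).
For a Dirichlet(a₁,…,a_K) with all aᵢ > 1, the mode has j-th component (aⱼ − 1)/(Σaᵢ − K).
Here Σaᵢ = 90 and K = 5, so p_B = (15 − 1)/(90 − 5) = 14/85 ≈ 0.165.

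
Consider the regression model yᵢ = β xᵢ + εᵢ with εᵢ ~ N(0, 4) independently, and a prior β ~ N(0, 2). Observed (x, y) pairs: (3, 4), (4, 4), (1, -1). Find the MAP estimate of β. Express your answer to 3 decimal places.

log p(β | y) = −Σ(yᵢ − βxᵢ)²/(2·4) − β²/(2·2) + const.
Setting the derivative to zero: Σxᵢ(yᵢ − βxᵢ)/4 − β/2 = 0, so β = Σxᵢyᵢ / (Σxᵢ² + σ²/τ²).
Σxᵢyᵢ = 3·4 + 4·4 + 1·(-1) = 27; Σxᵢ² = 26; σ²/τ² = 2.
β̂_MAP = 27 / (26 + 2) = 27/28 ≈ 0.964.

β̂_MAP = 0.964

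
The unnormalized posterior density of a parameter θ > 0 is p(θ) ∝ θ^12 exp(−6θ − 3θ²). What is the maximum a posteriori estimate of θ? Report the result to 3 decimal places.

ℓ'(θ) = 12/θ − 6 − 6θ. Setting this to zero and multiplying by θ: 6θ² + 6θ − 12 = 0.
θ = (−6 + √(6² + 4·6·12)) / (2·6) = (−6 + √324) / 12 = (−6 + 18)/12 = 1.
ℓ''(θ) = −12/θ² − 6 < 0, confirming a maximum.

θ̂_MAP = 1.000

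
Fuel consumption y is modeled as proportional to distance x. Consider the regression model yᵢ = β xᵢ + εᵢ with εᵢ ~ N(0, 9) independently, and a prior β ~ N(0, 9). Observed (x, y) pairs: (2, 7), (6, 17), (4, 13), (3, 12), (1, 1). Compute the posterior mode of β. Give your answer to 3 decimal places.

β̂_MAP = 3.060

log p(β | y) = −Σ(yᵢ − βxᵢ)²/(2·9) − β²/(2·9) + const.
Setting the derivative to zero: Σxᵢ(yᵢ − βxᵢ)/9 − β/9 = 0, so β = Σxᵢyᵢ / (Σxᵢ² + σ²/τ²).
Σxᵢyᵢ = 2·7 + 6·17 + 4·13 + 3·12 + 1·1 = 205; Σxᵢ² = 66; σ²/τ² = 1.
β̂_MAP = 205 / (66 + 1) = 205/67 ≈ 3.060.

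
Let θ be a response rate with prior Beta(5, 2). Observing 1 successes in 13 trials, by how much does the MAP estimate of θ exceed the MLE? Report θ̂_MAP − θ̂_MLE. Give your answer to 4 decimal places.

Posterior is Beta(6, 14); MAP = (6−1)/(20−2) = 5/18 ≈ 0.27778.
MLE ignores the prior: θ̂_MLE = k/n = 1/13 ≈ 0.07692.
Difference = 5/18 − 1/13 = 47/234 ≈ 0.2009.

MAP − MLE = 0.2009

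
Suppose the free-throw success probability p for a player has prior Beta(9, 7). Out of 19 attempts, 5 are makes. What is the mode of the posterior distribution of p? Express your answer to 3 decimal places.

p̂_MAP = 0.394

Prior: Beta(9, 7).
Data: 5 successes in 19 trials. The binomial likelihood contributes p^5(1−p)^14, so the posterior is Beta(9+5, 7+14) = Beta(14, 21).
For Beta(a, b) with a, b > 1 the mode is (a−1)/(a+b−2) = 13/33 ≈ 0.394.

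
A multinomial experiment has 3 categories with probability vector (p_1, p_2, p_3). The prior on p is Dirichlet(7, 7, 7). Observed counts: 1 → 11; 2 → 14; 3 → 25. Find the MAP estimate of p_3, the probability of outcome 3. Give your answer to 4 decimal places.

MAP estimate: 0.4559

The posterior is Dirichlet(αᵢ + nᵢ) = Dirichlet(18, 21, 32).
For a Dirichlet(a₁,…,a_K) with all aᵢ > 1, the mode has j-th component (aⱼ − 1)/(Σaᵢ − K).
Here Σaᵢ = 71 and K = 3, so p_3 = (32 − 1)/(71 − 3) = 31/68 ≈ 0.4559.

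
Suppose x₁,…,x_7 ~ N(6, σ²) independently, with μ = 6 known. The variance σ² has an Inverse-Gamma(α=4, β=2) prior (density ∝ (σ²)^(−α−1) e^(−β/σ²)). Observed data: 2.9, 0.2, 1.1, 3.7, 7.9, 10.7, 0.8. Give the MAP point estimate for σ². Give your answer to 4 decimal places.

Sum of squared deviations about the known mean: SS = (2.9−6)² + (0.2−6)² + (1.1−6)² + (3.7−6)² + (7.9−6)² + (10.7−6)² + (0.8−6)² = 125.29.
The Normal likelihood contributes (σ²)^(−n/2) exp(−SS/(2σ²)), so the posterior is Inverse-Gamma(α + n/2, β + SS/2) = Inverse-Gamma(7.5, 64.645).
The mode of Inverse-Gamma(a, b) is b/(a+1) = 64.645/8.5 ≈ 7.6053.

σ̂²_MAP = 7.6053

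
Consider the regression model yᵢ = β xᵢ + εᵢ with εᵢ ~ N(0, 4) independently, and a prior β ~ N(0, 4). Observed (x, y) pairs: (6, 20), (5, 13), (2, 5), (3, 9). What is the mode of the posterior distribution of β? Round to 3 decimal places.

β̂_MAP = 2.960

log p(β | y) = −Σ(yᵢ − βxᵢ)²/(2·4) − β²/(2·4) + const.
Setting the derivative to zero: Σxᵢ(yᵢ − βxᵢ)/4 − β/4 = 0, so β = Σxᵢyᵢ / (Σxᵢ² + σ²/τ²).
Σxᵢyᵢ = 6·20 + 5·13 + 2·5 + 3·9 = 222; Σxᵢ² = 74; σ²/τ² = 1.
β̂_MAP = 222 / (74 + 1) = 222/75 ≈ 2.960.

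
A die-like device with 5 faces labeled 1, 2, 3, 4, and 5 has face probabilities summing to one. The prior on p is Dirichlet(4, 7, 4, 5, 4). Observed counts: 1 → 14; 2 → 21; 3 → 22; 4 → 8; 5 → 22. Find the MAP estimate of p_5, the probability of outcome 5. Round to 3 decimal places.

The posterior is Dirichlet(αᵢ + nᵢ) = Dirichlet(18, 28, 26, 13, 26).
For a Dirichlet(a₁,…,a_K) with all aᵢ > 1, the mode has j-th component (aⱼ − 1)/(Σaᵢ − K).
Here Σaᵢ = 111 and K = 5, so p_5 = (26 − 1)/(111 − 5) = 25/106 ≈ 0.236.

MAP estimate: 0.236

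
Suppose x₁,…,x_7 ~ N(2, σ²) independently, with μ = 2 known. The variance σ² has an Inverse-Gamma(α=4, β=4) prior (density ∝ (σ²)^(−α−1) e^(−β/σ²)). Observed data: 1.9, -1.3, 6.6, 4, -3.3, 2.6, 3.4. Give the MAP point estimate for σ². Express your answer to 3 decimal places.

σ̂²_MAP = 4.381

Sum of squared deviations about the known mean: SS = (1.9−2)² + (-1.3−2)² + (6.6−2)² + (4−2)² + (-3.3−2)² + (2.6−2)² + (3.4−2)² = 66.47.
The Normal likelihood contributes (σ²)^(−n/2) exp(−SS/(2σ²)), so the posterior is Inverse-Gamma(α + n/2, β + SS/2) = Inverse-Gamma(7.5, 37.235).
The mode of Inverse-Gamma(a, b) is b/(a+1) = 37.235/8.5 ≈ 4.381.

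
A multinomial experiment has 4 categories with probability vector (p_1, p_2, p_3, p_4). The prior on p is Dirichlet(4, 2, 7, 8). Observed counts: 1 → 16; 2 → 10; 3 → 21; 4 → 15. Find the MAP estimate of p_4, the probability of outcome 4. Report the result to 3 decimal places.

MAP estimate: 0.278

The posterior is Dirichlet(αᵢ + nᵢ) = Dirichlet(20, 12, 28, 23).
For a Dirichlet(a₁,…,a_K) with all aᵢ > 1, the mode has j-th component (aⱼ − 1)/(Σaᵢ − K).
Here Σaᵢ = 83 and K = 4, so p_4 = (23 − 1)/(83 − 4) = 22/79 ≈ 0.278.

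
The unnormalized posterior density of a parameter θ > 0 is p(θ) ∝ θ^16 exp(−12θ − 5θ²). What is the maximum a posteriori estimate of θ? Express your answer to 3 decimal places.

ℓ'(θ) = 16/θ − 12 − 10θ. Setting this to zero and multiplying by θ: 10θ² + 12θ − 16 = 0.
θ = (−12 + √(12² + 4·10·16)) / (2·10) = (−12 + √784) / 20 = (−12 + 28)/20 = 4/5.
ℓ''(θ) = −16/θ² − 10 < 0, confirming a maximum.

θ̂_MAP = 0.800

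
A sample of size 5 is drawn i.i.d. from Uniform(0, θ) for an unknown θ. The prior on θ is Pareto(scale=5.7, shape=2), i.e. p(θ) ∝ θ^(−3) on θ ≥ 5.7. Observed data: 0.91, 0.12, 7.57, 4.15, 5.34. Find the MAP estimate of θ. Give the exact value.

θ̂_MAP = 7.57

The Uniform(0, θ) likelihood is θ^(−n) for θ ≥ max(xᵢ), zero otherwise. Here max(xᵢ) = 7.57.
Posterior ∝ θ^(−3) · θ^(−5) = θ^(−8) on θ ≥ max(5.7, 7.57) = 7.57.
This density is strictly decreasing in θ, so the posterior mode lies at the lower boundary of the support.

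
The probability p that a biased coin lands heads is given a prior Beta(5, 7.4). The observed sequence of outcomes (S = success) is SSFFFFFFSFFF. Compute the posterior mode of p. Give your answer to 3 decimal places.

p̂_MAP = 0.313

Prior: Beta(5, 7.4).
Data: 3 successes in 12 trials (from the sequence). The binomial likelihood contributes p^3(1−p)^9, so the posterior is Beta(5+3, 7.4+9) = Beta(8, 16.4).
For Beta(a, b) with a, b > 1 the mode is (a−1)/(a+b−2) = 7/22.4 ≈ 0.313.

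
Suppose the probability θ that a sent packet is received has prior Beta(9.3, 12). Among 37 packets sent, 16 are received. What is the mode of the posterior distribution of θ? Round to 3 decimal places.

Prior: Beta(9.3, 12).
Data: 16 successes in 37 trials. The binomial likelihood contributes θ^16(1−θ)^21, so the posterior is Beta(9.3+16, 12+21) = Beta(25.3, 33).
For Beta(a, b) with a, b > 1 the mode is (a−1)/(a+b−2) = 24.3/56.3 ≈ 0.432.

θ̂_MAP = 0.432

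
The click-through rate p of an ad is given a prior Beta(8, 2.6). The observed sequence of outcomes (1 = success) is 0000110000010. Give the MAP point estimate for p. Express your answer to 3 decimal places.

Prior: Beta(8, 2.6).
Data: 3 successes in 13 trials (from the sequence). The binomial likelihood contributes p^3(1−p)^10, so the posterior is Beta(8+3, 2.6+10) = Beta(11, 12.6).
For Beta(a, b) with a, b > 1 the mode is (a−1)/(a+b−2) = 10/21.6 ≈ 0.463.

p̂_MAP = 0.463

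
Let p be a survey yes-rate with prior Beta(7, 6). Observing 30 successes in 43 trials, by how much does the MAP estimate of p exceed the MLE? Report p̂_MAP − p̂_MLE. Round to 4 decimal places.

Posterior is Beta(37, 19); MAP = (37−1)/(56−2) = 36/54 ≈ 0.66667.
MLE ignores the prior: p̂_MLE = k/n = 30/43 ≈ 0.69767.
Difference = 36/54 − 30/43 = -4/129 ≈ -0.0310.

MAP − MLE = -0.0310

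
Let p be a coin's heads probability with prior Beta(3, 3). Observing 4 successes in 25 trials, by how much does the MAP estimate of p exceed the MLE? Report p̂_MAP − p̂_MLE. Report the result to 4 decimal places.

Posterior is Beta(7, 24); MAP = (7−1)/(31−2) = 6/29 ≈ 0.20690.
MLE ignores the prior: p̂_MLE = k/n = 4/25 ≈ 0.16000.
Difference = 6/29 − 4/25 = 34/725 ≈ 0.0469.

MAP − MLE = 0.0469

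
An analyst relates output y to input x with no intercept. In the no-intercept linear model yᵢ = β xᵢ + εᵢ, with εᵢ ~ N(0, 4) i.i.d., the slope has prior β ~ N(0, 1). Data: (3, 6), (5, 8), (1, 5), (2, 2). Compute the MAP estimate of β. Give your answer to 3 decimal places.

log p(β | y) = −Σ(yᵢ − βxᵢ)²/(2·4) − β²/(2·1) + const.
Setting the derivative to zero: Σxᵢ(yᵢ − βxᵢ)/4 − β/1 = 0, so β = Σxᵢyᵢ / (Σxᵢ² + σ²/τ²).
Σxᵢyᵢ = 3·6 + 5·8 + 1·5 + 2·2 = 67; Σxᵢ² = 39; σ²/τ² = 4.
β̂_MAP = 67 / (39 + 4) = 67/43 ≈ 1.558.

β̂_MAP = 1.558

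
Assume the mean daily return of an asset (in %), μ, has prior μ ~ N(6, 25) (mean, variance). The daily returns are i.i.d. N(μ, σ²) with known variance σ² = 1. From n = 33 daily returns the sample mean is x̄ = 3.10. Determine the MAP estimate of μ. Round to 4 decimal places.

μ̂_MAP = 3.1035

n = 33, x̄ = 3.10.
For a Normal prior and Normal likelihood with known variance, the posterior is Normal; its mode equals its mean, the precision-weighted average.
Prior precision 1/σ₀² = 1/25 = 0.04; data precision n/σ² = 33/1 = 33.
μ̂ = (0.04·6 + 33·3.1) / (0.04 + 33) = 102.54/33.04 = 5127/1652 ≈ 3.1035.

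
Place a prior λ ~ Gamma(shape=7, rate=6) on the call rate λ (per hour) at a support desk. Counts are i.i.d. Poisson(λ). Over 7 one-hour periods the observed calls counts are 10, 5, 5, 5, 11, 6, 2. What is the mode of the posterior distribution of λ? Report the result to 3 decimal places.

Σxᵢ = 10+5+5+5+11+6+2 = 44, with n = 7.
Posterior ∝ λ^6e^(−6λ) · λ^44e^(−7λ) = λ^50e^(−13λ), i.e. Gamma(shape=51, rate=13).
The mode of a Gamma(a, b) with a ≥ 1 (shape–rate) is (a−1)/b = 50/13 ≈ 3.846.

λ̂_MAP = 3.846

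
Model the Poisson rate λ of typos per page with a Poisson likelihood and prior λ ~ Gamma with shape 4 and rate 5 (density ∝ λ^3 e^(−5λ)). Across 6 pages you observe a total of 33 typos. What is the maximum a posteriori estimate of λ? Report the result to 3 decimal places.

λ̂_MAP = 3.273

Σxᵢ = 33, n = 6.
Posterior ∝ λ^3e^(−5λ) · λ^33e^(−6λ) = λ^36e^(−11λ), i.e. Gamma(shape=37, rate=11).
The mode of a Gamma(a, b) with a ≥ 1 (shape–rate) is (a−1)/b = 36/11 ≈ 3.273.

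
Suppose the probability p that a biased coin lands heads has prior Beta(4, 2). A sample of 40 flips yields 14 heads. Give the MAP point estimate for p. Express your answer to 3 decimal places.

Prior: Beta(4, 2).
Data: 14 successes in 40 trials. The binomial likelihood contributes p^14(1−p)^26, so the posterior is Beta(4+14, 2+26) = Beta(18, 28).
For Beta(a, b) with a, b > 1 the mode is (a−1)/(a+b−2) = 17/44 ≈ 0.386.

p̂_MAP = 0.386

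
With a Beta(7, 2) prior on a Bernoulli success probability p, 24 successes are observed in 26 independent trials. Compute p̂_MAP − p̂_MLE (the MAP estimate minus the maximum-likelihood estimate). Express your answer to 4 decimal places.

MAP − MLE = -0.0140

Posterior is Beta(31, 4); MAP = (31−1)/(35−2) = 30/33 ≈ 0.90909.
MLE ignores the prior: p̂_MLE = k/n = 24/26 ≈ 0.92308.
Difference = 30/33 − 24/26 = -2/143 ≈ -0.0140.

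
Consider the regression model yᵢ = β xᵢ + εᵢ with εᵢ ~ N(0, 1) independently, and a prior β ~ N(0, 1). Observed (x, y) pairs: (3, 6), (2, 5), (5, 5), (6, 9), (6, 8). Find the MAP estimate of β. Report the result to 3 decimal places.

log p(β | y) = −Σ(yᵢ − βxᵢ)²/(2·1) − β²/(2·1) + const.
Setting the derivative to zero: Σxᵢ(yᵢ − βxᵢ)/1 − β/1 = 0, so β = Σxᵢyᵢ / (Σxᵢ² + σ²/τ²).
Σxᵢyᵢ = 3·6 + 2·5 + 5·5 + 6·9 + 6·8 = 155; Σxᵢ² = 110; σ²/τ² = 1.
β̂_MAP = 155 / (110 + 1) = 155/111 ≈ 1.396.

β̂_MAP = 1.396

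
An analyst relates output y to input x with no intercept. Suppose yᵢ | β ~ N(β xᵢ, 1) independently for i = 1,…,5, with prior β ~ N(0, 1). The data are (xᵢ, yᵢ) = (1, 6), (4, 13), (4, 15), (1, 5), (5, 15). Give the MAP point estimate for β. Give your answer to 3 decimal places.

log p(β | y) = −Σ(yᵢ − βxᵢ)²/(2·1) − β²/(2·1) + const.
Setting the derivative to zero: Σxᵢ(yᵢ − βxᵢ)/1 − β/1 = 0, so β = Σxᵢyᵢ / (Σxᵢ² + σ²/τ²).
Σxᵢyᵢ = 1·6 + 4·13 + 4·15 + 1·5 + 5·15 = 198; Σxᵢ² = 59; σ²/τ² = 1.
β̂_MAP = 198 / (59 + 1) = 198/60 ≈ 3.300.

β̂_MAP = 3.300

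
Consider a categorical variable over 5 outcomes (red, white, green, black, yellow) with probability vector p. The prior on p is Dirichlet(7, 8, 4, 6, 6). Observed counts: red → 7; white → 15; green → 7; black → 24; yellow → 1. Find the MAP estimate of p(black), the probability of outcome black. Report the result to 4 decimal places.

MAP estimate of p(black) = 0.3625

The posterior is Dirichlet(αᵢ + nᵢ) = Dirichlet(14, 23, 11, 30, 7).
For a Dirichlet(a₁,…,a_K) with all aᵢ > 1, the mode has j-th component (aⱼ − 1)/(Σaᵢ − K).
Here Σaᵢ = 85 and K = 5, so p(black) = (30 − 1)/(85 − 5) = 29/80 ≈ 0.3625.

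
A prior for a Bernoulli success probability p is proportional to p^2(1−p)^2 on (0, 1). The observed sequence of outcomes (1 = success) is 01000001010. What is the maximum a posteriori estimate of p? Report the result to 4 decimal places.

p̂_MAP = 0.3333

The prior density ∝ p^2(1−p)^2 is the kernel of Beta(3, 3).
Data: 3 successes in 11 trials (from the sequence). The binomial likelihood contributes p^3(1−p)^8, so the posterior is Beta(3+3, 3+8) = Beta(6, 11).
For Beta(a, b) with a, b > 1 the mode is (a−1)/(a+b−2) = 5/15 ≈ 0.3333.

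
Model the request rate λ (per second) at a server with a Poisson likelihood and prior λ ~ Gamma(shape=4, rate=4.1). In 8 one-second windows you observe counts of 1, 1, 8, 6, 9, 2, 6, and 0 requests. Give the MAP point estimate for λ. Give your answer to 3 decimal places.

Σxᵢ = 1+1+8+6+9+2+6+0 = 33, with n = 8.
Posterior ∝ λ^3e^(−4.1λ) · λ^33e^(−8λ) = λ^36e^(−12.1λ), i.e. Gamma(shape=37, rate=12.1).
The mode of a Gamma(a, b) with a ≥ 1 (shape–rate) is (a−1)/b = 36/12.1 ≈ 2.975.

λ̂_MAP = 2.975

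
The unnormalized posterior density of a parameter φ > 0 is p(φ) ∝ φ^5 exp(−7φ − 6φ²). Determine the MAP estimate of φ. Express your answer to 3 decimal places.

ℓ'(φ) = 5/φ − 7 − 12φ. Setting this to zero and multiplying by φ: 12φ² + 7φ − 5 = 0.
φ = (−7 + √(7² + 4·12·5)) / (2·12) = (−7 + √289) / 24 = (−7 + 17)/24 = 5/12.
ℓ''(φ) = −5/φ² − 12 < 0, confirming a maximum.

φ̂_MAP = 0.417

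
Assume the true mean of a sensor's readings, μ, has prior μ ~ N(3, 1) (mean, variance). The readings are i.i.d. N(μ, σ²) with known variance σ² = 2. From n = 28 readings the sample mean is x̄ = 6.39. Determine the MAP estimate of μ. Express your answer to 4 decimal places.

μ̂_MAP = 6.1640

n = 28, x̄ = 6.39.
For a Normal prior and Normal likelihood with known variance, the posterior is Normal; its mode equals its mean, the precision-weighted average.
Prior precision 1/σ₀² = 1/1 = 1; data precision n/σ² = 28/2 = 14.
μ̂ = (1·3 + 14·6.39) / (1 + 14) = 92.46/15 = 6.1640.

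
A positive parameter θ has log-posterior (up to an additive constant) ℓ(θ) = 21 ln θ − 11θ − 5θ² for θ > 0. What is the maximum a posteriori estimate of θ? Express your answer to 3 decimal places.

ℓ'(θ) = 21/θ − 11 − 10θ. Setting this to zero and multiplying by θ: 10θ² + 11θ − 21 = 0.
θ = (−11 + √(11² + 4·10·21)) / (2·10) = (−11 + √961) / 20 = (−11 + 31)/20 = 1.
ℓ''(θ) = −21/θ² − 10 < 0, confirming a maximum.

θ̂_MAP = 1.000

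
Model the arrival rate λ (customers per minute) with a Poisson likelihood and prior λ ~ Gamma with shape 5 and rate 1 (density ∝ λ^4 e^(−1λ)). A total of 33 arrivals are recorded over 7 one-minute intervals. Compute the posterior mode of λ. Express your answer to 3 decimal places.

Σxᵢ = 33, n = 7.
Posterior ∝ λ^4e^(−1λ) · λ^33e^(−7λ) = λ^37e^(−8λ), i.e. Gamma(shape=38, rate=8).
The mode of a Gamma(a, b) with a ≥ 1 (shape–rate) is (a−1)/b = 37/8 ≈ 4.625.

λ̂_MAP = 4.625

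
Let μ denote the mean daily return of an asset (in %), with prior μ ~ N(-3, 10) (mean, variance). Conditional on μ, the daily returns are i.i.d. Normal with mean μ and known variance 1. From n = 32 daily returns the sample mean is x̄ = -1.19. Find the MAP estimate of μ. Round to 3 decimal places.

n = 32, x̄ = -1.19.
For a Normal prior and Normal likelihood with known variance, the posterior is Normal; its mode equals its mean, the precision-weighted average.
Prior precision 1/σ₀² = 1/10 = 0.1; data precision n/σ² = 32/1 = 32.
μ̂ = (0.1·(-3) + 32·(-1.19)) / (0.1 + 32) = (-38.38)/32.1 = -1919/1605 ≈ -1.196.

μ̂_MAP = -1.196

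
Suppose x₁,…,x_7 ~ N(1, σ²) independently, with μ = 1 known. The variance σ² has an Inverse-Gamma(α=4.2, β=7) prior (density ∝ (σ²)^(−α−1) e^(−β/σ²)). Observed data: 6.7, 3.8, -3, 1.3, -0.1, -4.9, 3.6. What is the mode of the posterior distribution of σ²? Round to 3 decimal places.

Sum of squared deviations about the known mean: SS = (6.7−1)² + (3.8−1)² + (-3−1)² + (1.3−1)² + (-0.1−1)² + (-4.9−1)² + (3.6−1)² = 99.2.
The Normal likelihood contributes (σ²)^(−n/2) exp(−SS/(2σ²)), so the posterior is Inverse-Gamma(α + n/2, β + SS/2) = Inverse-Gamma(7.7, 56.6).
The mode of Inverse-Gamma(a, b) is b/(a+1) = 56.6/8.7 ≈ 6.506.

σ̂²_MAP = 6.506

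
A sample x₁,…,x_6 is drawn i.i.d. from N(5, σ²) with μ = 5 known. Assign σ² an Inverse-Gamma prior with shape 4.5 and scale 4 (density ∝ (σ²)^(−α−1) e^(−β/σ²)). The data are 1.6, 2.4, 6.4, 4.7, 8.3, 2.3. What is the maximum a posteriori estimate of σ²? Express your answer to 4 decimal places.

σ̂²_MAP = 2.7382

Sum of squared deviations about the known mean: SS = (1.6−5)² + (2.4−5)² + (6.4−5)² + (4.7−5)² + (8.3−5)² + (2.3−5)² = 38.55.
The Normal likelihood contributes (σ²)^(−n/2) exp(−SS/(2σ²)), so the posterior is Inverse-Gamma(α + n/2, β + SS/2) = Inverse-Gamma(7.5, 23.275).
The mode of Inverse-Gamma(a, b) is b/(a+1) = 23.275/8.5 ≈ 2.7382.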